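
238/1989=14/117 = 0.12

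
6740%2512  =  1716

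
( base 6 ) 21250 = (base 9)3883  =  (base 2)101101011110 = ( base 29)3da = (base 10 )2910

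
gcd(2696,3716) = 4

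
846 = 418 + 428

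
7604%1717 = 736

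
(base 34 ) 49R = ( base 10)4957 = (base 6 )34541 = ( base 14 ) 1B41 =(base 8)11535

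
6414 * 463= 2969682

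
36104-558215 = -522111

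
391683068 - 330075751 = 61607317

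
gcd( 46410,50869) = 91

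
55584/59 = 942 + 6/59 = 942.10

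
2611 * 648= 1691928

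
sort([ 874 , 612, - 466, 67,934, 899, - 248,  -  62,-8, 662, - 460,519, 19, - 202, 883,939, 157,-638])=[-638,-466,-460, -248, - 202, - 62, - 8, 19, 67, 157,519,  612, 662,874, 883, 899,934, 939]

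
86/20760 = 43/10380 = 0.00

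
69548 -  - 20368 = 89916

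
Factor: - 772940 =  - 2^2*5^1*7^1 *5521^1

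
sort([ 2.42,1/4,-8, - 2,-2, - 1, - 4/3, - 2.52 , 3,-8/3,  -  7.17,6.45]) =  [ - 8, - 7.17, - 8/3  ,  -  2.52 , - 2, - 2, - 4/3 , - 1,1/4 , 2.42, 3,6.45]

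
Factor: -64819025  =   - 5^2*2592761^1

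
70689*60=4241340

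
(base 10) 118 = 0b1110110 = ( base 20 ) 5i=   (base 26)4e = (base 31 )3p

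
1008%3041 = 1008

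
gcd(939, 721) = 1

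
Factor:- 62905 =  - 5^1*  23^1 * 547^1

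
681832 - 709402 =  - 27570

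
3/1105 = 3/1105 = 0.00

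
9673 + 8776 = 18449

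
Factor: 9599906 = 2^1*4799953^1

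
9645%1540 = 405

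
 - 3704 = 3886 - 7590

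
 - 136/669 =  - 1 + 533/669 = - 0.20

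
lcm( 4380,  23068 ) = 346020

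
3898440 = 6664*585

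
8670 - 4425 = 4245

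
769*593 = 456017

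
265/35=7 + 4/7 = 7.57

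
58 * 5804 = 336632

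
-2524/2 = - 1262 = -  1262.00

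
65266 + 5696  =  70962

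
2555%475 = 180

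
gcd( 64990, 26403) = 1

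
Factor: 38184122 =2^1 * 181^1*313^1*337^1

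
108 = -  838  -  -946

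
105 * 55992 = 5879160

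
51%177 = 51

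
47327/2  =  23663 + 1/2 = 23663.50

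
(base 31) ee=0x1C0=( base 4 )13000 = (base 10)448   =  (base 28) G0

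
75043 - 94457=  - 19414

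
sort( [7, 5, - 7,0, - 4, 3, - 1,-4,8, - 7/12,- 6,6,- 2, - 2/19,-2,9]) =[-7, - 6  , - 4,-4,-2,-2, - 1, - 7/12,-2/19,0,3,5, 6 , 7,  8,9]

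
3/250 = 3/250 = 0.01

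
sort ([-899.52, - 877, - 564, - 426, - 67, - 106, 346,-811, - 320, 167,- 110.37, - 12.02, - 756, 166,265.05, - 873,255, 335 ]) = [ - 899.52, -877, - 873, - 811, - 756,-564, - 426, - 320, - 110.37, - 106, - 67, - 12.02, 166, 167 , 255, 265.05 , 335,346]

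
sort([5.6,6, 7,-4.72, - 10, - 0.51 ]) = [ - 10, - 4.72,-0.51,5.6 , 6, 7 ] 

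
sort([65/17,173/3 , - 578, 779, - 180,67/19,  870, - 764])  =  [ - 764, - 578, - 180,  67/19,65/17, 173/3,779, 870 ] 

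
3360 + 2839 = 6199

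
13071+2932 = 16003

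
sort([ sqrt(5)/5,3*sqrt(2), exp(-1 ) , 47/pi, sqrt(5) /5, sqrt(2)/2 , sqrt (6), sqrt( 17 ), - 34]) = [ - 34 , exp( - 1 ),sqrt( 5)/5, sqrt( 5)/5, sqrt(2)/2,sqrt(6), sqrt( 17 ), 3*sqrt ( 2), 47/pi] 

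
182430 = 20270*9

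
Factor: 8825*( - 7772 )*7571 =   -  519278990900 = - 2^2*5^2*29^1*67^2 * 113^1  *353^1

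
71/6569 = 71/6569 = 0.01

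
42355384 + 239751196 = 282106580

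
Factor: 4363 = 4363^1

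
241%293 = 241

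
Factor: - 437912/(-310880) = 2^(-2 ) * 5^(-1)*19^1*29^( - 1 )*43^1 = 817/580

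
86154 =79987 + 6167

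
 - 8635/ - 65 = 1727/13 =132.85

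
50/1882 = 25/941 = 0.03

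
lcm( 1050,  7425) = 103950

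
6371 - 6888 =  - 517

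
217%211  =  6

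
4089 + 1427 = 5516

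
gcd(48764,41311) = 1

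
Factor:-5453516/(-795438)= 2^1*3^(-2)*7^( - 1 )*59^(-1)*107^(-1)*151^1*9029^1 = 2726758/397719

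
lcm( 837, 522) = 48546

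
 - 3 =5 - 8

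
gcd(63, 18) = 9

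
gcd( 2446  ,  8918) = 2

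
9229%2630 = 1339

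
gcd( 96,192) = 96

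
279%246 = 33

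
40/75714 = 20/37857 = 0.00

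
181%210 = 181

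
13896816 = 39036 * 356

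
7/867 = 7/867 = 0.01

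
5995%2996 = 3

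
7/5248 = 7/5248 = 0.00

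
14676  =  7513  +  7163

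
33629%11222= 11185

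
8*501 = 4008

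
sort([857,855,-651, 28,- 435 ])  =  [ - 651, - 435,  28, 855, 857] 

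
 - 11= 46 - 57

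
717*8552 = 6131784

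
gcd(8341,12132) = 1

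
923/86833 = 13/1223 = 0.01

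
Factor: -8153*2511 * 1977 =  - 3^5*31^2*263^1*659^1= - 40473505791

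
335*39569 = 13255615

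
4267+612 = 4879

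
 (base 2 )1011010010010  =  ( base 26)8e6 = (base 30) 6ci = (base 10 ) 5778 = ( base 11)4383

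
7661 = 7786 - 125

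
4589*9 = 41301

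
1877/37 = 50 + 27/37 = 50.73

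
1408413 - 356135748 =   -  354727335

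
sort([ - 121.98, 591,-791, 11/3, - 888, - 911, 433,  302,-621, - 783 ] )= [ - 911, - 888, - 791,  -  783, - 621, - 121.98, 11/3,302,433,591] 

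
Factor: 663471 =3^4 * 8191^1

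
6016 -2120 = 3896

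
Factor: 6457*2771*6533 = 11^1*17^1* 47^1*139^1*163^1*587^1 = 116890702951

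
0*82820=0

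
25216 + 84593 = 109809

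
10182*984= 10019088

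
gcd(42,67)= 1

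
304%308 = 304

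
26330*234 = 6161220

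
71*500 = 35500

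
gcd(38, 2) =2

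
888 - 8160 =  - 7272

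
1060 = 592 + 468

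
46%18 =10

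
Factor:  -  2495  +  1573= - 922 = -2^1 * 461^1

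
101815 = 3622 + 98193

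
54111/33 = 18037/11 = 1639.73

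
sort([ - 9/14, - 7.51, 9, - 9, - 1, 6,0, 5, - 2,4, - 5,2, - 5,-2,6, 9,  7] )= [ - 9, - 7.51, - 5, - 5, - 2, - 2, - 1, - 9/14, 0, 2,4, 5, 6, 6 , 7, 9, 9] 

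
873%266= 75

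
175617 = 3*58539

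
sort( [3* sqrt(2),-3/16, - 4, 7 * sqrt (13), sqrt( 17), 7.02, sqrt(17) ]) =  [ - 4,-3/16, sqrt( 17), sqrt(17 ), 3*sqrt (2),7.02, 7*sqrt( 13) ] 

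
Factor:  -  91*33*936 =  - 2810808 = - 2^3 * 3^3*7^1*11^1*13^2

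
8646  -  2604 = 6042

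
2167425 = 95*22815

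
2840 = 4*710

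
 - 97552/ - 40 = 12194/5 = 2438.80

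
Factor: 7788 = 2^2*3^1*11^1*59^1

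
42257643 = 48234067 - 5976424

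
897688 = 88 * 10201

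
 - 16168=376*(-43 ) 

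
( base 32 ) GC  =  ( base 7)1346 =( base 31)GS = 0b1000001100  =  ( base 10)524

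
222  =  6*37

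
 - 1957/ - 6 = 1957/6 = 326.17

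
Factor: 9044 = 2^2*7^1*17^1*19^1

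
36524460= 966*37810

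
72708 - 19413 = 53295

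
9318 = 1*9318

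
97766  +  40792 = 138558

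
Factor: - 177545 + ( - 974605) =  - 1152150 = - 2^1*3^1  *  5^2*7681^1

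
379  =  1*379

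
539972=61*8852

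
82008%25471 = 5595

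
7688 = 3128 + 4560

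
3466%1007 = 445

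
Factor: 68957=7^1*9851^1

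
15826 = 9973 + 5853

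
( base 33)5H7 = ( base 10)6013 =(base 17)13DC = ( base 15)1BAD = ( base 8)13575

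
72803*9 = 655227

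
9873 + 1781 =11654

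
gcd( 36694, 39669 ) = 7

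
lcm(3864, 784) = 54096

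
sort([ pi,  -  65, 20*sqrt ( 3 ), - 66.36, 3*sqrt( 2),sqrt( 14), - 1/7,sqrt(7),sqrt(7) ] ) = [ -66.36, - 65,- 1/7,sqrt( 7 ),sqrt( 7), pi, sqrt( 14 ),3*sqrt(2 ),20*sqrt( 3 ) ]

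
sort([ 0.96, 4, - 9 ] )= [ -9,0.96 , 4]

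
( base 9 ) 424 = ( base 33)ag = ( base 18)114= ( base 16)15A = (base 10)346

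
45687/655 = 45687/655 = 69.75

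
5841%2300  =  1241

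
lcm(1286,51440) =51440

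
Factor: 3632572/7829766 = 1816286/3914883 = 2^1*3^(-2)*7^( - 1)*19^1*47797^1*62141^( - 1)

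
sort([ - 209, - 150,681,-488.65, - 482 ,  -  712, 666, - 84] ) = [ - 712, - 488.65, - 482, - 209,  -  150, - 84,666, 681 ]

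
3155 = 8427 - 5272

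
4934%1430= 644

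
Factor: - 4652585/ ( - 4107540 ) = 930517/821508 = 2^( - 2) * 3^ ( - 1)*7^1*17^( - 1 )* 307^1*433^1*4027^ (  -  1 ) 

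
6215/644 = 9 + 419/644 = 9.65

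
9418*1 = 9418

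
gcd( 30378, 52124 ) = 166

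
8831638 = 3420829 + 5410809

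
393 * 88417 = 34747881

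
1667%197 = 91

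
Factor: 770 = 2^1*5^1*7^1 * 11^1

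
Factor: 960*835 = 2^6*3^1*5^2*167^1= 801600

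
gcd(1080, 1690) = 10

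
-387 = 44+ - 431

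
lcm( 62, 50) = 1550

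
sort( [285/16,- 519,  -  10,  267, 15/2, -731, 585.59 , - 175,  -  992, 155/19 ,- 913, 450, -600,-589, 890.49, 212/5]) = [ - 992, - 913,-731,-600,-589, - 519,-175, - 10,15/2,  155/19, 285/16,  212/5,  267,450, 585.59,890.49 ]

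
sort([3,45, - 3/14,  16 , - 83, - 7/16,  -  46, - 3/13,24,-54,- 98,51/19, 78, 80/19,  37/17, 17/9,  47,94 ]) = [ - 98,- 83,- 54,  -  46, - 7/16, - 3/13,  -  3/14,17/9, 37/17,  51/19, 3 , 80/19,16, 24,  45, 47,78,  94 ]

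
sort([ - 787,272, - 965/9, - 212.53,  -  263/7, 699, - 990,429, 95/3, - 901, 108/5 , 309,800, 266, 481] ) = [ - 990, - 901,- 787, - 212.53, - 965/9, - 263/7,108/5, 95/3, 266,  272, 309,429, 481, 699,800 ] 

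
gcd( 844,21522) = 422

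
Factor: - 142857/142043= - 351/349 = -3^3 * 13^1 *349^(-1 )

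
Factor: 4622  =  2^1*2311^1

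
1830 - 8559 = -6729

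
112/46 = 56/23 = 2.43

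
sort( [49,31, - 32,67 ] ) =[  -  32,31, 49,67]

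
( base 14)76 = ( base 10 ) 104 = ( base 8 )150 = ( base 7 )206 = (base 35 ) 2y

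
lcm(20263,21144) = 486312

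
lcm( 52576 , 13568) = 420608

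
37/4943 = 37/4943 = 0.01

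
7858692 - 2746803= 5111889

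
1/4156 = 1/4156 = 0.00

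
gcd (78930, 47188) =2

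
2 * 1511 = 3022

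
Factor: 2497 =11^1*227^1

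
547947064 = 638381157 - 90434093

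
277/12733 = 277/12733=0.02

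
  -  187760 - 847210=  - 1034970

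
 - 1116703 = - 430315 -686388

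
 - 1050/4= - 263+1/2  =  -  262.50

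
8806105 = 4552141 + 4253964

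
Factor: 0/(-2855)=0^1= 0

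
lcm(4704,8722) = 418656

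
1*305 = 305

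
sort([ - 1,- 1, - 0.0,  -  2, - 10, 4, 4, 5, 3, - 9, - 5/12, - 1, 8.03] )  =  [ - 10, - 9, - 2, - 1,  -  1,-1, - 5/12, - 0.0, 3, 4, 4,5, 8.03] 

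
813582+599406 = 1412988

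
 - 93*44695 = -4156635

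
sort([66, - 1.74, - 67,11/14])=[  -  67,-1.74,11/14,66 ]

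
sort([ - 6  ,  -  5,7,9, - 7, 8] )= [ - 7,  -  6, - 5, 7, 8, 9 ] 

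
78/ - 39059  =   - 1  +  38981/39059  =  -  0.00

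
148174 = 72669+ 75505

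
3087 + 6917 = 10004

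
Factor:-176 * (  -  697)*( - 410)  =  -2^5*5^1 * 11^1*17^1*41^2 = - 50295520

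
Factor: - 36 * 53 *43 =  - 2^2*3^2*43^1*53^1 = -82044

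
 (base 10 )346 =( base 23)f1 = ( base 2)101011010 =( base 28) CA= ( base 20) h6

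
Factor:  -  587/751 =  - 587^1*751^( -1)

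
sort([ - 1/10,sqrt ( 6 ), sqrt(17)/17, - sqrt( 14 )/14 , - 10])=[ - 10,- sqrt(14)/14, - 1/10, sqrt( 17 ) /17,sqrt ( 6 ) ] 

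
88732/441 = 201 +13/63 = 201.21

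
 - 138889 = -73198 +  - 65691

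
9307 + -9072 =235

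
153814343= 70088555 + 83725788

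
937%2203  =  937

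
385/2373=55/339  =  0.16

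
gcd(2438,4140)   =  46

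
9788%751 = 25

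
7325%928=829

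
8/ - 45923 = -8/45923 = - 0.00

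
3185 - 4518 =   -  1333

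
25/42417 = 25/42417 = 0.00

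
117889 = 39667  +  78222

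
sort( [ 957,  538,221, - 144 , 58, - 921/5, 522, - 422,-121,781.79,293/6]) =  [-422, - 921/5,  -  144,-121,293/6,58,221, 522 , 538,781.79, 957]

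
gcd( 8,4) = 4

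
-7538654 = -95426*79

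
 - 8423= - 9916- - 1493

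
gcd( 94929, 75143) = 1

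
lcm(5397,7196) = 21588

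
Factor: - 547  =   - 547^1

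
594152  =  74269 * 8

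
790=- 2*( - 395)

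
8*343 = 2744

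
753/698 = 1+55/698 = 1.08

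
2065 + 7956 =10021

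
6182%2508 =1166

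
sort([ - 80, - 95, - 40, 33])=[-95, - 80, - 40, 33 ]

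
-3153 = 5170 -8323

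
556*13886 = 7720616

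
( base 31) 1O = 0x37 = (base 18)31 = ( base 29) 1q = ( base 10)55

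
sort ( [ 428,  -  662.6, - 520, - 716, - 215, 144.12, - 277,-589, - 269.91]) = [ - 716, - 662.6,-589, - 520,  -  277, -269.91, - 215,144.12 , 428 ] 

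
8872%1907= 1244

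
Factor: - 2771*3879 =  - 3^2*17^1*163^1 * 431^1=- 10748709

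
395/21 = 18 + 17/21 = 18.81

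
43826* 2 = 87652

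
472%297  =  175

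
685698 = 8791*78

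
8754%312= 18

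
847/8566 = 847/8566 = 0.10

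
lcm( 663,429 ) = 7293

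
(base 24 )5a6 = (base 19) 8CA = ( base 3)11021210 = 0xC36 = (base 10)3126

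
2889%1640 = 1249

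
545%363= 182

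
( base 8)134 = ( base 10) 92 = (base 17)57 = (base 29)35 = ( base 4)1130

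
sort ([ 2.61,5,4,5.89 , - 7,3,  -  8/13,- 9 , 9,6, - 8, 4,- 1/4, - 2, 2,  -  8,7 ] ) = [-9, - 8, - 8, - 7, - 2,-8/13,-1/4,2,2.61, 3,4, 4,5,5.89, 6,7, 9 ] 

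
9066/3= 3022 = 3022.00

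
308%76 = 4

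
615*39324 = 24184260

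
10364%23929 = 10364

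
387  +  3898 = 4285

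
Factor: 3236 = 2^2*809^1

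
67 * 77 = 5159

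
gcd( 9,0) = 9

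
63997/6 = 10666 + 1/6 =10666.17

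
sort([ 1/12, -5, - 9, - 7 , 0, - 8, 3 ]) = [ - 9, -8,-7, - 5, 0, 1/12, 3] 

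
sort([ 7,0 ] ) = [ 0,7]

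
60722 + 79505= 140227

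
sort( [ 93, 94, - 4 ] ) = [  -  4,  93,94]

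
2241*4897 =10974177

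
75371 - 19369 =56002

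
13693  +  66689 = 80382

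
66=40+26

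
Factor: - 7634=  - 2^1*11^1*347^1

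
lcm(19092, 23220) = 859140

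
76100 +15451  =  91551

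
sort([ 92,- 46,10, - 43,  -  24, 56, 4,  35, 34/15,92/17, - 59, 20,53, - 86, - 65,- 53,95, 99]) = [-86, - 65, - 59,-53,-46,-43, - 24 , 34/15, 4,92/17,10, 20, 35,53, 56,92, 95, 99]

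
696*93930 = 65375280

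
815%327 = 161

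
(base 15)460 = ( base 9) 1320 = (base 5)12430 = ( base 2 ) 1111011110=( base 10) 990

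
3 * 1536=4608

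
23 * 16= 368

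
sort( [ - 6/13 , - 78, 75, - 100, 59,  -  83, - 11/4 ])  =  [ - 100, - 83, - 78,  -  11/4, - 6/13, 59,75]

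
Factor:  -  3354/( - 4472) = 3/4 = 2^( - 2 )*3^1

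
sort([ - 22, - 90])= [ - 90, -22 ] 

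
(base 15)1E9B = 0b1101000001111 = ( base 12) 3A3B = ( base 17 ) 1617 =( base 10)6671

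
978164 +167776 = 1145940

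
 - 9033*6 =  - 54198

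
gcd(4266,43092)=54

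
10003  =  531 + 9472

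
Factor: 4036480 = 2^7 *5^1*7^1 * 17^1*53^1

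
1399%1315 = 84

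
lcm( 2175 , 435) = 2175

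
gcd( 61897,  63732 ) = 1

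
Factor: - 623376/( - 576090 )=2^3*3^2*5^( - 1 )*13^1*173^( - 1 ) = 936/865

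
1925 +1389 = 3314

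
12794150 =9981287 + 2812863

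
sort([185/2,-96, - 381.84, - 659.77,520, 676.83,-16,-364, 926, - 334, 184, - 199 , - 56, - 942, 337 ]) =[-942,  -  659.77, - 381.84,-364, - 334, - 199, - 96,-56,  -  16, 185/2, 184, 337,520,676.83, 926]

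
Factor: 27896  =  2^3*11^1*317^1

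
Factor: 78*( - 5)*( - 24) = 2^4*3^2*5^1*13^1 =9360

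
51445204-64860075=-13414871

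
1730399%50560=11359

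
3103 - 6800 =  - 3697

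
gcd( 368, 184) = 184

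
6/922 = 3/461  =  0.01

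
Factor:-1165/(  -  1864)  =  2^(-3 ) *5^1  =  5/8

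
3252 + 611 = 3863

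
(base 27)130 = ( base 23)1C5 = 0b1100101010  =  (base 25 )17A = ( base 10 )810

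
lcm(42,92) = 1932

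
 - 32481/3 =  - 10827=- 10827.00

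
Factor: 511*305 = 155855 =5^1*7^1*61^1 *73^1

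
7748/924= 8+89/231 = 8.39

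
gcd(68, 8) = 4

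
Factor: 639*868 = 554652 = 2^2*3^2*7^1*31^1*71^1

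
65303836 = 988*66097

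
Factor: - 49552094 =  - 2^1 * 59^1*419933^1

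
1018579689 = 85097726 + 933481963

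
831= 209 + 622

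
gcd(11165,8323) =203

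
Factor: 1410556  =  2^2 * 7^1*50377^1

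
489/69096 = 163/23032= 0.01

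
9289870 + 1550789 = 10840659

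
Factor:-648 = - 2^3*3^4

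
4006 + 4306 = 8312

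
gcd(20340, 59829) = 3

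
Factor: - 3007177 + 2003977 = - 2^6*3^1*5^2*11^1*19^1 = -1003200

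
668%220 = 8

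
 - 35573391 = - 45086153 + 9512762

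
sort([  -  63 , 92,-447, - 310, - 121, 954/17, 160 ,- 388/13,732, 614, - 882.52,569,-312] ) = [ - 882.52, - 447, - 312, - 310, - 121 ,-63,-388/13,  954/17 , 92,160, 569,614 , 732]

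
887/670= 887/670=1.32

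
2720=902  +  1818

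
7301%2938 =1425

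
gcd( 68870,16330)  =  710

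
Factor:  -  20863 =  - 31^1 * 673^1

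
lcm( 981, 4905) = 4905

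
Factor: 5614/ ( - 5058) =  - 2807/2529 =-  3^( -2)*7^1*281^( - 1 ) * 401^1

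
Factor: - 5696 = -2^6* 89^1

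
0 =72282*0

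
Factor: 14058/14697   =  2^1*11^1*23^( - 1) = 22/23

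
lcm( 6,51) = 102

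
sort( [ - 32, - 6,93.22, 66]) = [- 32,  -  6, 66, 93.22]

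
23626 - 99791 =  - 76165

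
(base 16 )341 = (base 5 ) 11313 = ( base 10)833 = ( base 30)RN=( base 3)1010212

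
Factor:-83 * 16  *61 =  - 2^4 * 61^1*83^1 = -81008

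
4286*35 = 150010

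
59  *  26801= 1581259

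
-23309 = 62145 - 85454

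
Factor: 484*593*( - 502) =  - 2^3*11^2*251^1*593^1= -144080024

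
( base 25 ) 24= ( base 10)54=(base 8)66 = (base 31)1N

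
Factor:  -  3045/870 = -2^(  -  1) *7^1 = - 7/2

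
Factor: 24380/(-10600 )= - 23/10 = - 2^ (- 1)*5^( - 1)*23^1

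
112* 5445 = 609840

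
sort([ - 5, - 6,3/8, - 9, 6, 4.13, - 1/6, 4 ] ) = [ - 9,-6,-5 , - 1/6, 3/8, 4, 4.13,6]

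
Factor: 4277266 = 2^1* 7^1 * 193^1*1583^1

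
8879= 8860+19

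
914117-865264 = 48853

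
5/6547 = 5/6547 =0.00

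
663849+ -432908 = 230941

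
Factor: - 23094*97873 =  - 2260279062  =  - 2^1*3^2*97^1*1009^1*1283^1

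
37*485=17945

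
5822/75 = 5822/75 = 77.63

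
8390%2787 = 29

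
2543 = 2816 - 273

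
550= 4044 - 3494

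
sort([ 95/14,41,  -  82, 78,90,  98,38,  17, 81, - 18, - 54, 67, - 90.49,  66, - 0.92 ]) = [ - 90.49,- 82, - 54,-18, - 0.92,  95/14, 17, 38,41,  66 , 67, 78,81, 90, 98]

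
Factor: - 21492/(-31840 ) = 2^( - 3) * 3^3 * 5^(-1) = 27/40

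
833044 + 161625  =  994669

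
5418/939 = 5 + 241/313=5.77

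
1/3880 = 1/3880 = 0.00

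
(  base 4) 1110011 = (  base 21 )C45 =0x1505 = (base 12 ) 3145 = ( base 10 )5381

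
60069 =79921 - 19852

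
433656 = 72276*6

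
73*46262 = 3377126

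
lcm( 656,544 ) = 22304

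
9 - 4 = 5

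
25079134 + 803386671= 828465805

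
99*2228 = 220572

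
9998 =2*4999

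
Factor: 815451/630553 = 3^1*11^ ( - 1 )*13^1*19^( - 1 )*29^1*103^1 * 431^( - 1 ) = 116493/90079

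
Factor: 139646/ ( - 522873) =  - 262/981 = - 2^1*3^( - 2)*109^( - 1)*131^1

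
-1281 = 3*(- 427)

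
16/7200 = 1/450 = 0.00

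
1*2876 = 2876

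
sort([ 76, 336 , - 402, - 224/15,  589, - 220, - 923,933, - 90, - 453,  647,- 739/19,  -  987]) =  [-987,-923,-453, - 402, -220,-90,-739/19, - 224/15,76,336,589,647, 933]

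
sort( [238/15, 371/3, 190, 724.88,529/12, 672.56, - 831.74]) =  [  -  831.74, 238/15 , 529/12, 371/3, 190, 672.56,724.88 ] 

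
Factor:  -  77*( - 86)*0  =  0^1 = 0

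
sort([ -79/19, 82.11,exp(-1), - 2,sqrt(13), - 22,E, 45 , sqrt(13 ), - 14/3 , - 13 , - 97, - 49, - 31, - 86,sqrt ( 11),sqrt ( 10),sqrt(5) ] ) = [- 97,-86, - 49, - 31, - 22, - 13, - 14/3 , - 79/19, - 2,exp(-1), sqrt (5 ),E, sqrt(10 ),sqrt(11),sqrt(13), sqrt( 13),45 , 82.11]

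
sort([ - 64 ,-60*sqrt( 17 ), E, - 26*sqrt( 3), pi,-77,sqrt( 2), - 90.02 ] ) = [-60*sqrt(17), - 90.02,  -  77, - 64, - 26*sqrt (3 ),sqrt(2 ), E,pi] 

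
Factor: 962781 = 3^1*320927^1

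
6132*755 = 4629660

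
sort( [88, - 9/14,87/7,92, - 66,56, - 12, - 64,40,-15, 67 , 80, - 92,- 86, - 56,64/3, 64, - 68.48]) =[ - 92, - 86, - 68.48, - 66, - 64, - 56, - 15, - 12  , - 9/14,87/7, 64/3  ,  40, 56,64,67,80,88 , 92 ]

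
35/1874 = 35/1874 = 0.02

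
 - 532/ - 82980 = 133/20745=0.01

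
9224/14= 4612/7= 658.86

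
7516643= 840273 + 6676370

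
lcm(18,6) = 18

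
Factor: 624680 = 2^3 * 5^1*7^1*23^1*97^1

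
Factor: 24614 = 2^1 * 31^1*397^1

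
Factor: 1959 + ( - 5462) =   -  3503 = - 31^1*113^1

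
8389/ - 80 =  - 105 + 11/80 = - 104.86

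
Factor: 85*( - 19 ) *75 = -3^1 * 5^3*17^1* 19^1 =-121125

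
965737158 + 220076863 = 1185814021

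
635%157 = 7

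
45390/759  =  59 + 203/253  =  59.80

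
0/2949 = 0 = 0.00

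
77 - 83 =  - 6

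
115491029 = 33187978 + 82303051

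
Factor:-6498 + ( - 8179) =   -  14677 = -13^1*1129^1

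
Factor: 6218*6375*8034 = 2^2*3^2*5^3*13^1*17^1*103^1*3109^1 = 318465751500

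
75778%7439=1388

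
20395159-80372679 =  - 59977520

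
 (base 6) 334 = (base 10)130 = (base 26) 50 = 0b10000010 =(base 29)4e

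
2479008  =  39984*62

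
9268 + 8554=17822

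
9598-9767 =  - 169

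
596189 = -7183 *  ( - 83 ) 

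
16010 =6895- - 9115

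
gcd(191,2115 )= 1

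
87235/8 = 87235/8 = 10904.38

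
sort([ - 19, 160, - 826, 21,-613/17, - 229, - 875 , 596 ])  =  [ - 875, - 826, - 229, - 613/17,-19,  21 , 160, 596]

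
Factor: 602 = 2^1*7^1*43^1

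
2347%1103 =141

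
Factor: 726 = 2^1*3^1*11^2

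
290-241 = 49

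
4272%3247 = 1025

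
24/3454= 12/1727 = 0.01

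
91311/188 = 91311/188 = 485.70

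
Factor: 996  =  2^2* 3^1*83^1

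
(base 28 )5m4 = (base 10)4540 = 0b1000110111100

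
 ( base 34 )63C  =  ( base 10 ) 7050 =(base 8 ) 15612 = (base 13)3294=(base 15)2150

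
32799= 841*39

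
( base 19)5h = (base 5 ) 422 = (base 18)64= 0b1110000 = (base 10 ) 112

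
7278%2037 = 1167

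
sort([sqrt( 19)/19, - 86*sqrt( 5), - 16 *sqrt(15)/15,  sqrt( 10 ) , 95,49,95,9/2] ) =[ - 86*sqrt( 5), - 16*sqrt(  15 )/15,sqrt( 19)/19,  sqrt( 10),9/2,49, 95,95] 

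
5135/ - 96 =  - 5135/96 = - 53.49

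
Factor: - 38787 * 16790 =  - 2^1 * 3^1 * 5^1*7^1*23^1 *73^1 * 1847^1  =  - 651233730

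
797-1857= -1060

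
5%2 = 1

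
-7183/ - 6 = 1197 + 1/6= 1197.17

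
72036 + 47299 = 119335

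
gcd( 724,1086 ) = 362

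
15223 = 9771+5452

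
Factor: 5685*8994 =2^1* 3^2*5^1*379^1*1499^1  =  51130890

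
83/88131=83/88131 = 0.00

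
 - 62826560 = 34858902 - 97685462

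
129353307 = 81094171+48259136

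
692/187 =3 + 131/187  =  3.70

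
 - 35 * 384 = -13440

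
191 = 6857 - 6666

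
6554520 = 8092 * 810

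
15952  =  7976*2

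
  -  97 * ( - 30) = 2910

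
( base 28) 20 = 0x38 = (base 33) 1n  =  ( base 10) 56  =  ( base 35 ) 1L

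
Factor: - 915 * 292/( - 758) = 2^1*3^1*5^1*61^1 * 73^1*379^( - 1 ) = 133590/379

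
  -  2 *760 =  - 1520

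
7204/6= 3602/3 = 1200.67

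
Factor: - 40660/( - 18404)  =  95/43 = 5^1 * 19^1*43^( - 1)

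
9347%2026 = 1243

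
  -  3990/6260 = -1 + 227/626 = -0.64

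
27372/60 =456 + 1/5=   456.20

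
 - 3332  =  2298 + -5630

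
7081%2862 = 1357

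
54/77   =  54/77 = 0.70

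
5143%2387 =369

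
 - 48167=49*( - 983)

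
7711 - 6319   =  1392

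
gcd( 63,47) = 1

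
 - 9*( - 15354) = 138186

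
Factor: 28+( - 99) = -71^1 = -71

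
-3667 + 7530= 3863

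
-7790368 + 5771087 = - 2019281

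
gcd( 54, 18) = 18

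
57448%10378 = 5558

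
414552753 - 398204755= 16347998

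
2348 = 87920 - 85572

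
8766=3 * 2922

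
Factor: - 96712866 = - 2^1*3^4*109^1*5477^1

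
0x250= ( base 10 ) 592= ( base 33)hv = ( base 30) JM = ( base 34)he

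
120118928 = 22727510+97391418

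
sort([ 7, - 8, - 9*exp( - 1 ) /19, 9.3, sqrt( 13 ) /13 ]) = [ - 8, -9*exp( - 1 ) /19, sqrt (13 )/13, 7,9.3 ]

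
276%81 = 33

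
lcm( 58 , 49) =2842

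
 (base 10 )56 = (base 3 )2002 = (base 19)2i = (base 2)111000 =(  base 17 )35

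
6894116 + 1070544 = 7964660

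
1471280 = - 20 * (-73564)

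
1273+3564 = 4837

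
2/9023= 2/9023 =0.00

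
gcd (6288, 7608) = 24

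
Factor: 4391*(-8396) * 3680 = - 135669956480 = - 2^7*5^1*23^1* 2099^1*4391^1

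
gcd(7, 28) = 7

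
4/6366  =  2/3183 = 0.00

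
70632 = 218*324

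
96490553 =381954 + 96108599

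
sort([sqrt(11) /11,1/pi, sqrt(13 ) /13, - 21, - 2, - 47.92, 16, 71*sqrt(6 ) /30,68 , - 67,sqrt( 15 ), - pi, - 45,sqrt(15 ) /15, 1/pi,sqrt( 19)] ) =[ - 67, - 47.92, - 45, - 21, - pi, - 2,sqrt(15 ) /15, sqrt( 13) /13, sqrt( 11 )/11,  1/pi, 1/pi,sqrt(15 ), sqrt( 19), 71*sqrt( 6)/30, 16, 68]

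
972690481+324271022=1296961503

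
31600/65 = 6320/13=486.15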